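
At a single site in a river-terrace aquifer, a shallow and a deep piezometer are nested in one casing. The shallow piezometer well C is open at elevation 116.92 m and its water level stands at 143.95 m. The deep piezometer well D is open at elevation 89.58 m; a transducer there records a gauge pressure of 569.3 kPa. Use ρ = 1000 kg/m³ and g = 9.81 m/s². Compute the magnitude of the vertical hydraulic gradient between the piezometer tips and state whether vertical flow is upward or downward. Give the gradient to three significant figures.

Total head at well C: h = 143.95 m (water level in the standpipe).
Pressure head at well D: ψ = P/(ρg) = 569.3×1000 / (1000 × 9.81) = 58.03 m.
Total head at well D: h = z + ψ = 89.58 + 58.03 = 147.61 m.
Δh = h(well C) − h(well D) = 143.95 − 147.61 = -3.66 m.
Vertical separation Δz = 116.92 − 89.58 = 27.34 m.
|i_v| = |Δh| / Δz = 3.66 / 27.34 = 0.134.
Head is higher in the deep piezometer, so vertical flow is upward (discharge condition).

|i_v| ≈ 0.134; vertical flow is upward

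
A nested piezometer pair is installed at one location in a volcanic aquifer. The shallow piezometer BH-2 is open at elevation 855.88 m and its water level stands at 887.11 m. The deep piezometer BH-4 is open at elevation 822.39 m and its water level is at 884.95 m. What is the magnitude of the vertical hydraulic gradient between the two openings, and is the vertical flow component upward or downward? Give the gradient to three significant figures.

Total head at BH-2: h = 887.11 m (water level in the standpipe).
Total head at BH-4: h = 884.95 m.
Δh = h(BH-2) − h(BH-4) = 887.11 − 884.95 = 2.16 m.
Vertical separation Δz = 855.88 − 822.39 = 33.49 m.
|i_v| = |Δh| / Δz = 2.16 / 33.49 = 0.0645.
Head is higher in the shallow piezometer, so vertical flow is downward (recharge condition).

|i_v| ≈ 0.0645; vertical flow is downward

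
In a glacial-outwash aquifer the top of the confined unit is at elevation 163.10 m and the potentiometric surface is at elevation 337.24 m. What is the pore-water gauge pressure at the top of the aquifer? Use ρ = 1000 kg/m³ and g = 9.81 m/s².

Pressure head at the aquifer top: ψ = h − z = 337.24 − 163.10 = 174.14 m.
P = ρgψ = 1000 × 9.81 × 174.14 = 1708313 Pa ≈ 1710 kPa.

P ≈ 1710 kPa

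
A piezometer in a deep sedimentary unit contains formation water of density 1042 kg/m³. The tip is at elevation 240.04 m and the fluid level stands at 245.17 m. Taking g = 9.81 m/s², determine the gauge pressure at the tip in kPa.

Pressure head ψ = h − z = 245.17 − 240.04 = 5.13 m.
P = ρgψ = 1042 × 9.81 × 5.13 = 52439 Pa ≈ 52.4 kPa.

P ≈ 52.4 kPa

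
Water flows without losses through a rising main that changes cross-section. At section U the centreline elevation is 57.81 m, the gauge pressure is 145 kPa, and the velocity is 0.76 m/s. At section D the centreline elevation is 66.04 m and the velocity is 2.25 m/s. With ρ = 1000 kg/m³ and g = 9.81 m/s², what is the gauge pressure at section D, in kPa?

Pressure head at U: ψ₁ = P₁/(ρg) = 145×1000 / (1000 × 9.81) = 14.78 m.
Velocity heads: v₁²/2g = 0.76²/19.62 = 0.029 m; v₂²/2g = 2.25²/19.62 = 0.258 m.
Total head H = z₁ + ψ₁ + v₁²/2g = 57.81 + 14.78 + 0.029 = 72.62 m.
ψ₂ = H − z₂ − v₂²/2g = 72.62 − 66.04 − 0.258 = 6.32 m.
P₂ = ρgψ₂ = 1000 × 9.81 × 6.32 ≈ 62.0 kPa.

P₂ ≈ 62.0 kPa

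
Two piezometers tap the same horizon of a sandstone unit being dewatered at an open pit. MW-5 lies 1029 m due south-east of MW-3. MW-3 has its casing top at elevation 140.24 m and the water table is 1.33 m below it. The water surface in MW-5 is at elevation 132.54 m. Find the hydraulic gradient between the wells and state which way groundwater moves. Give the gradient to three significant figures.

i ≈ 0.00619; groundwater flows toward the south-east

Total head at MW-3: h = 140.24 − 1.33 = 138.91 m.
Total head at MW-5: h = 132.54 m (water level in the piezometer is the total head).
Head difference: h(MW-3) − h(MW-5) = 138.91 − 132.54 = 6.37 m.
Hydraulic gradient: i = |Δh| / L = 6.37 / 1029 = 0.00619.
Flow is from higher to lower head: from MW-3 toward MW-5, i.e. toward the south-east.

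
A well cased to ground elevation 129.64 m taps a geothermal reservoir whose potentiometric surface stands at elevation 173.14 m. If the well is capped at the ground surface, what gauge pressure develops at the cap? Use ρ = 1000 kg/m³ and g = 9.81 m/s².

P ≈ 427 kPa

Head above the cap: Δh = 173.14 − 129.64 = 43.50 m.
P = ρgΔh = 1000 × 9.81 × 43.50 = 426735 Pa ≈ 427 kPa.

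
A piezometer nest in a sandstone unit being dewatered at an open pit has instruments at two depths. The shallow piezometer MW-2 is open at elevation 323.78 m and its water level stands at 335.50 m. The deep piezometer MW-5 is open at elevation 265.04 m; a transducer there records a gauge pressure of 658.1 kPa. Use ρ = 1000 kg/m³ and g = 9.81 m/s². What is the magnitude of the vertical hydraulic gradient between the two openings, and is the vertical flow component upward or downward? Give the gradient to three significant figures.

|i_v| ≈ 0.0575; vertical flow is downward

Total head at MW-2: h = 335.50 m (water level in the standpipe).
Pressure head at MW-5: ψ = P/(ρg) = 658.1×1000 / (1000 × 9.81) = 67.08 m.
Total head at MW-5: h = z + ψ = 265.04 + 67.08 = 332.12 m.
Δh = h(MW-2) − h(MW-5) = 335.50 − 332.12 = 3.38 m.
Vertical separation Δz = 323.78 − 265.04 = 58.74 m.
|i_v| = |Δh| / Δz = 3.38 / 58.74 = 0.0575.
Head is higher in the shallow piezometer, so vertical flow is downward (recharge condition).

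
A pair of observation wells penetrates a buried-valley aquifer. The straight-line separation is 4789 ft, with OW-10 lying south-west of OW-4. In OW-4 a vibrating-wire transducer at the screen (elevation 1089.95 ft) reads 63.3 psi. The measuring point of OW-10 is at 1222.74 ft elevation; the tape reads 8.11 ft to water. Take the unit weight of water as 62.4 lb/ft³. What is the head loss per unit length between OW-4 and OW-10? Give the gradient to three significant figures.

Pressure head at OW-4: ψ = 144·P/γ = 144 × 63.3 / 62.4 = 146.08 ft.
Total head at OW-4: h = z + ψ = 1089.95 + 146.08 = 1236.03 ft.
Total head at OW-10: h = 1222.74 − 8.11 = 1214.63 ft.
Head difference: h(OW-4) − h(OW-10) = 1236.03 − 1214.63 = 21.40 ft.
Hydraulic gradient: i = |Δh| / L = 21.40 / 4789 = 0.00447.

i ≈ 0.00447 ft/ft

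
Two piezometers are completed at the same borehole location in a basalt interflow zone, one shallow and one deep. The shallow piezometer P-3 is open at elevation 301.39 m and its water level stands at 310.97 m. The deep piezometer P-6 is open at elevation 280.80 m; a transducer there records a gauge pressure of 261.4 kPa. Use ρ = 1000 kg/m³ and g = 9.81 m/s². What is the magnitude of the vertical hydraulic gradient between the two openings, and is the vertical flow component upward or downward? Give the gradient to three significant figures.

Total head at P-3: h = 310.97 m (water level in the standpipe).
Pressure head at P-6: ψ = P/(ρg) = 261.4×1000 / (1000 × 9.81) = 26.65 m.
Total head at P-6: h = z + ψ = 280.80 + 26.65 = 307.45 m.
Δh = h(P-3) − h(P-6) = 310.97 − 307.45 = 3.52 m.
Vertical separation Δz = 301.39 − 280.80 = 20.59 m.
|i_v| = |Δh| / Δz = 3.52 / 20.59 = 0.171.
Head is higher in the shallow piezometer, so vertical flow is downward (recharge condition).

|i_v| ≈ 0.171; vertical flow is downward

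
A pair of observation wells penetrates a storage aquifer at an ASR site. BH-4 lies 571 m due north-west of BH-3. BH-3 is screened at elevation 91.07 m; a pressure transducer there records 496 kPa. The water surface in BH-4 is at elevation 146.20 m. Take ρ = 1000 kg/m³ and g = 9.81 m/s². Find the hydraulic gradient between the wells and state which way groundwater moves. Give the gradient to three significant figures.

Pressure head at BH-3: ψ = P/(ρg) = 496×1000 / (1000 × 9.81) = 50.56 m.
Total head at BH-3: h = z + ψ = 91.07 + 50.56 = 141.63 m.
Total head at BH-4: h = 146.20 m (water level in the piezometer is the total head).
Head difference: h(BH-3) − h(BH-4) = 141.63 − 146.20 = -4.57 m.
Hydraulic gradient: i = |Δh| / L = 4.57 / 571 = 0.00800.
Flow is from higher to lower head: from BH-4 toward BH-3, i.e. toward the south-east.

i ≈ 0.00800; groundwater flows toward the south-east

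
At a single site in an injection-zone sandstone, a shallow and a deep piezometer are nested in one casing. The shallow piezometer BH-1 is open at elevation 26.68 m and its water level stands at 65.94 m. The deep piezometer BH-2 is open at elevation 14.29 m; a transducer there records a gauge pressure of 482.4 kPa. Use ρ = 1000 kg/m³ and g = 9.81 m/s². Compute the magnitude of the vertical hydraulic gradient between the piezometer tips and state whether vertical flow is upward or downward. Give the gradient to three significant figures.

Total head at BH-1: h = 65.94 m (water level in the standpipe).
Pressure head at BH-2: ψ = P/(ρg) = 482.4×1000 / (1000 × 9.81) = 49.17 m.
Total head at BH-2: h = z + ψ = 14.29 + 49.17 = 63.46 m.
Δh = h(BH-1) − h(BH-2) = 65.94 − 63.46 = 2.48 m.
Vertical separation Δz = 26.68 − 14.29 = 12.39 m.
|i_v| = |Δh| / Δz = 2.48 / 12.39 = 0.200.
Head is higher in the shallow piezometer, so vertical flow is downward (recharge condition).

|i_v| ≈ 0.200; vertical flow is downward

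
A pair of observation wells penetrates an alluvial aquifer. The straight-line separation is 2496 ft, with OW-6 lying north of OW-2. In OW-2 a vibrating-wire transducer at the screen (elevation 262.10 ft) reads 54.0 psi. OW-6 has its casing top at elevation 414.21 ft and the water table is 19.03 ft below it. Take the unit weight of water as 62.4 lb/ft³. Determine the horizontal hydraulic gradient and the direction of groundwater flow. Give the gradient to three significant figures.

Pressure head at OW-2: ψ = 144·P/γ = 144 × 54.0 / 62.4 = 124.62 ft.
Total head at OW-2: h = z + ψ = 262.10 + 124.62 = 386.72 ft.
Total head at OW-6: h = 414.21 − 19.03 = 395.18 ft.
Head difference: h(OW-2) − h(OW-6) = 386.72 − 395.18 = -8.46 ft.
Hydraulic gradient: i = |Δh| / L = 8.46 / 2496 = 0.00339.
Flow is from higher to lower head: from OW-6 toward OW-2, i.e. toward the south.

i ≈ 0.00339; groundwater flows toward the south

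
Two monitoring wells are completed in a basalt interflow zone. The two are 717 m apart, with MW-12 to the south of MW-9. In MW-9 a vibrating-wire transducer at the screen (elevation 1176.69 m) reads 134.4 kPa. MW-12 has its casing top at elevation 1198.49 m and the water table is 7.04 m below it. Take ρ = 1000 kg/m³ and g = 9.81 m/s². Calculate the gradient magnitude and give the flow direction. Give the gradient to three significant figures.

Pressure head at MW-9: ψ = P/(ρg) = 134.4×1000 / (1000 × 9.81) = 13.70 m.
Total head at MW-9: h = z + ψ = 1176.69 + 13.70 = 1190.39 m.
Total head at MW-12: h = 1198.49 − 7.04 = 1191.45 m.
Head difference: h(MW-9) − h(MW-12) = 1190.39 − 1191.45 = -1.06 m.
Hydraulic gradient: i = |Δh| / L = 1.06 / 717 = 0.00148.
Flow is from higher to lower head: from MW-12 toward MW-9, i.e. toward the north.

i ≈ 0.00148; groundwater flows toward the north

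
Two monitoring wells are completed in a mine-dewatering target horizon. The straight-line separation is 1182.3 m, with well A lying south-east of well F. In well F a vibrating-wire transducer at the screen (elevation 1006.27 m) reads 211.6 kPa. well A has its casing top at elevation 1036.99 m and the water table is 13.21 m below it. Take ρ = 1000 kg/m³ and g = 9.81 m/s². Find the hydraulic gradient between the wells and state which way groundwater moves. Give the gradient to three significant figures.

i ≈ 0.00343; groundwater flows toward the south-east

Pressure head at well F: ψ = P/(ρg) = 211.6×1000 / (1000 × 9.81) = 21.57 m.
Total head at well F: h = z + ψ = 1006.27 + 21.57 = 1027.84 m.
Total head at well A: h = 1036.99 − 13.21 = 1023.78 m.
Head difference: h(well F) − h(well A) = 1027.84 − 1023.78 = 4.06 m.
Hydraulic gradient: i = |Δh| / L = 4.06 / 1182.3 = 0.00343.
Flow is from higher to lower head: from well F toward well A, i.e. toward the south-east.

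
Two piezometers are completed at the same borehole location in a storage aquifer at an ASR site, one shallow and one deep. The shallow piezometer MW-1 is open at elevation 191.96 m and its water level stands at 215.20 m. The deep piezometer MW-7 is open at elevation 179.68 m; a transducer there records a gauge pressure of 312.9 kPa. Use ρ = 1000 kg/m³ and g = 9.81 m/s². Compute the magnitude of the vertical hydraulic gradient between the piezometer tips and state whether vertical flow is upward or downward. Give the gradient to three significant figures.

Total head at MW-1: h = 215.20 m (water level in the standpipe).
Pressure head at MW-7: ψ = P/(ρg) = 312.9×1000 / (1000 × 9.81) = 31.90 m.
Total head at MW-7: h = z + ψ = 179.68 + 31.90 = 211.58 m.
Δh = h(MW-1) − h(MW-7) = 215.20 − 211.58 = 3.62 m.
Vertical separation Δz = 191.96 − 179.68 = 12.28 m.
|i_v| = |Δh| / Δz = 3.62 / 12.28 = 0.295.
Head is higher in the shallow piezometer, so vertical flow is downward (recharge condition).

|i_v| ≈ 0.295; vertical flow is downward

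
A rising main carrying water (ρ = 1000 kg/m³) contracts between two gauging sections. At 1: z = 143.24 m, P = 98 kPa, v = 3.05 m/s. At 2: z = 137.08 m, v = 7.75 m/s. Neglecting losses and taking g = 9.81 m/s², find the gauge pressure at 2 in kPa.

Pressure head at 1: ψ₁ = P₁/(ρg) = 98×1000 / (1000 × 9.81) = 9.99 m.
Velocity heads: v₁²/2g = 3.05²/19.62 = 0.474 m; v₂²/2g = 7.75²/19.62 = 3.061 m.
Total head H = z₁ + ψ₁ + v₁²/2g = 143.24 + 9.99 + 0.474 = 153.70 m.
ψ₂ = H − z₂ − v₂²/2g = 153.70 − 137.08 − 3.061 = 13.56 m.
P₂ = ρgψ₂ = 1000 × 9.81 × 13.56 ≈ 133 kPa.

P₂ ≈ 133 kPa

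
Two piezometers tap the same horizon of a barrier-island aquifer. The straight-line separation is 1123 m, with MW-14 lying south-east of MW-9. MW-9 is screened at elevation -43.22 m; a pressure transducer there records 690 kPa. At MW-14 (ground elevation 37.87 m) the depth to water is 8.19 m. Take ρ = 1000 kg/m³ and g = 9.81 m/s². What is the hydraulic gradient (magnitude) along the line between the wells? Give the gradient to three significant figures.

Pressure head at MW-9: ψ = P/(ρg) = 690×1000 / (1000 × 9.81) = 70.34 m.
Total head at MW-9: h = z + ψ = -43.22 + 70.34 = 27.12 m.
Total head at MW-14: h = 37.87 − 8.19 = 29.68 m.
Head difference: h(MW-9) − h(MW-14) = 27.12 − 29.68 = -2.56 m.
Hydraulic gradient: i = |Δh| / L = 2.56 / 1123 = 0.00228.

i ≈ 0.00228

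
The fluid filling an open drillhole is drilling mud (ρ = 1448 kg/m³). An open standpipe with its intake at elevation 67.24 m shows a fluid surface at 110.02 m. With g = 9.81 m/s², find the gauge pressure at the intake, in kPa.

Pressure head ψ = h − z = 110.02 − 67.24 = 42.78 m.
P = ρgψ = 1448 × 9.81 × 42.78 = 607685 Pa ≈ 608 kPa.

P ≈ 608 kPa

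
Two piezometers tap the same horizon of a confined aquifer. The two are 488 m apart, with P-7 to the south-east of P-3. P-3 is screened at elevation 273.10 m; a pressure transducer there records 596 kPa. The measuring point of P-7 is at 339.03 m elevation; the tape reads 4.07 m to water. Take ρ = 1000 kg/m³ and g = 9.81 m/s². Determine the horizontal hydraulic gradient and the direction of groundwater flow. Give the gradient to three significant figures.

Pressure head at P-3: ψ = P/(ρg) = 596×1000 / (1000 × 9.81) = 60.75 m.
Total head at P-3: h = z + ψ = 273.10 + 60.75 = 333.85 m.
Total head at P-7: h = 339.03 − 4.07 = 334.96 m.
Head difference: h(P-3) − h(P-7) = 333.85 − 334.96 = -1.11 m.
Hydraulic gradient: i = |Δh| / L = 1.11 / 488 = 0.00227.
Flow is from higher to lower head: from P-7 toward P-3, i.e. toward the north-west.

i ≈ 0.00227; groundwater flows toward the north-west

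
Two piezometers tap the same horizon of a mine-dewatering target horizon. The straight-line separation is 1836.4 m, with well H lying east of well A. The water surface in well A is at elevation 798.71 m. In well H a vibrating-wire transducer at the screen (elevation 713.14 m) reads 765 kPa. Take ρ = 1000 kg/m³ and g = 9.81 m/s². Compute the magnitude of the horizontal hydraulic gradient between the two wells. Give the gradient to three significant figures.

Total head at well A: h = 798.71 m (water level in the piezometer is the total head).
Pressure head at well H: ψ = P/(ρg) = 765×1000 / (1000 × 9.81) = 77.98 m.
Total head at well H: h = z + ψ = 713.14 + 77.98 = 791.12 m.
Head difference: h(well A) − h(well H) = 798.71 − 791.12 = 7.59 m.
Hydraulic gradient: i = |Δh| / L = 7.59 / 1836.4 = 0.00413.

i ≈ 0.00413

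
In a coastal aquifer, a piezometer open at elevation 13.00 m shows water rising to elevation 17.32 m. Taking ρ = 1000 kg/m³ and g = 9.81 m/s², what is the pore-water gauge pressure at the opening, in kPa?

Pressure head ψ = h − z = 17.32 − 13.00 = 4.32 m.
P = ρgψ = 1000 × 9.81 × 4.32 = 42379 Pa ≈ 42.4 kPa.

P ≈ 42.4 kPa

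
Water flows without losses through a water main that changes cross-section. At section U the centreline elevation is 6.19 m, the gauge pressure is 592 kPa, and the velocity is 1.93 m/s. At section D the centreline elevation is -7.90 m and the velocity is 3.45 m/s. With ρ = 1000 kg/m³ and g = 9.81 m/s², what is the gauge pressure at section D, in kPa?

P₂ ≈ 726 kPa

Pressure head at U: ψ₁ = P₁/(ρg) = 592×1000 / (1000 × 9.81) = 60.35 m.
Velocity heads: v₁²/2g = 1.93²/19.62 = 0.190 m; v₂²/2g = 3.45²/19.62 = 0.607 m.
Total head H = z₁ + ψ₁ + v₁²/2g = 6.19 + 60.35 + 0.190 = 66.73 m.
ψ₂ = H − z₂ − v₂²/2g = 66.73 − (-7.90) − 0.607 = 74.02 m.
P₂ = ρgψ₂ = 1000 × 9.81 × 74.02 ≈ 726 kPa.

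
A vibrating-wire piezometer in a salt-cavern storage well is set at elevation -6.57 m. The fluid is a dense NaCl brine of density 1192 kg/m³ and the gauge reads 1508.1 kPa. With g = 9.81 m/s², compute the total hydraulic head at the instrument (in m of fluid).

ψ = P/(ρg) = 1508.1×1000 / (1192 × 9.81) = 128.97 m.
h = z + ψ = -6.57 + 128.97 = 122.40 m.

h ≈ 122.40 m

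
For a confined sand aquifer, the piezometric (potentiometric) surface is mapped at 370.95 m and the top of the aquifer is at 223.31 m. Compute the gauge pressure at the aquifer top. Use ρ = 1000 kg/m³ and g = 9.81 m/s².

Pressure head at the aquifer top: ψ = h − z = 370.95 − 223.31 = 147.64 m.
P = ρgψ = 1000 × 9.81 × 147.64 = 1448348 Pa ≈ 1450 kPa.

P ≈ 1450 kPa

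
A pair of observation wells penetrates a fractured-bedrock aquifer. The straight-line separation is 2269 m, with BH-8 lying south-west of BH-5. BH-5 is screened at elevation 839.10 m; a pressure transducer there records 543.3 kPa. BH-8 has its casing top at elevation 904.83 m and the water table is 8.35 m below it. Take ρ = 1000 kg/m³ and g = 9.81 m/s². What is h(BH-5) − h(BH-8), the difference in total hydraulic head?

Pressure head at BH-5: ψ = P/(ρg) = 543.3×1000 / (1000 × 9.81) = 55.38 m.
Total head at BH-5: h = z + ψ = 839.10 + 55.38 = 894.48 m.
Total head at BH-8: h = 904.83 − 8.35 = 896.48 m.
Head difference: h(BH-5) − h(BH-8) = 894.48 − 896.48 = -2.00 m.

Δh ≈ -2.00 m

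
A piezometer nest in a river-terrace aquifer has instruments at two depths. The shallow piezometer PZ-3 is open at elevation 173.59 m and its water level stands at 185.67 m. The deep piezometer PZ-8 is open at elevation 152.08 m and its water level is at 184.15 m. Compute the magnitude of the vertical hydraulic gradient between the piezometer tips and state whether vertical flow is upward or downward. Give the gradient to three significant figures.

Total head at PZ-3: h = 185.67 m (water level in the standpipe).
Total head at PZ-8: h = 184.15 m.
Δh = h(PZ-3) − h(PZ-8) = 185.67 − 184.15 = 1.52 m.
Vertical separation Δz = 173.59 − 152.08 = 21.51 m.
|i_v| = |Δh| / Δz = 1.52 / 21.51 = 0.0707.
Head is higher in the shallow piezometer, so vertical flow is downward (recharge condition).

|i_v| ≈ 0.0707; vertical flow is downward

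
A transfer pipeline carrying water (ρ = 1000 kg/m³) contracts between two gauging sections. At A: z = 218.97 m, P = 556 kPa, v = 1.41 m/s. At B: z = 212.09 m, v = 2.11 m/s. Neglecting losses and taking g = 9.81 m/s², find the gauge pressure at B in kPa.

P₂ ≈ 622 kPa

Pressure head at A: ψ₁ = P₁/(ρg) = 556×1000 / (1000 × 9.81) = 56.68 m.
Velocity heads: v₁²/2g = 1.41²/19.62 = 0.101 m; v₂²/2g = 2.11²/19.62 = 0.227 m.
Total head H = z₁ + ψ₁ + v₁²/2g = 218.97 + 56.68 + 0.101 = 275.75 m.
ψ₂ = H − z₂ − v₂²/2g = 275.75 − 212.09 − 0.227 = 63.43 m.
P₂ = ρgψ₂ = 1000 × 9.81 × 63.43 ≈ 622 kPa.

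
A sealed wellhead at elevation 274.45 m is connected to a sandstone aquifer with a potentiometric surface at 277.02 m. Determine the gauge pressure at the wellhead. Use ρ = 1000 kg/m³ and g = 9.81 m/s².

Head above the cap: Δh = 277.02 − 274.45 = 2.57 m.
P = ρgΔh = 1000 × 9.81 × 2.57 = 25212 Pa ≈ 25.2 kPa.

P ≈ 25.2 kPa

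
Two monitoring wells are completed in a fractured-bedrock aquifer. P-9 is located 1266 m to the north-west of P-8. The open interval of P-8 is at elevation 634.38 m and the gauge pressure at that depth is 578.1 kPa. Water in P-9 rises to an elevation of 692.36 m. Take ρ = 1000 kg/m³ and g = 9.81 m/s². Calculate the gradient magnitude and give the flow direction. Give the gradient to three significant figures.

i ≈ 0.000750; groundwater flows toward the north-west

Pressure head at P-8: ψ = P/(ρg) = 578.1×1000 / (1000 × 9.81) = 58.93 m.
Total head at P-8: h = z + ψ = 634.38 + 58.93 = 693.31 m.
Total head at P-9: h = 692.36 m (water level in the piezometer is the total head).
Head difference: h(P-8) − h(P-9) = 693.31 − 692.36 = 0.95 m.
Hydraulic gradient: i = |Δh| / L = 0.95 / 1266 = 0.000750.
Flow is from higher to lower head: from P-8 toward P-9, i.e. toward the north-west.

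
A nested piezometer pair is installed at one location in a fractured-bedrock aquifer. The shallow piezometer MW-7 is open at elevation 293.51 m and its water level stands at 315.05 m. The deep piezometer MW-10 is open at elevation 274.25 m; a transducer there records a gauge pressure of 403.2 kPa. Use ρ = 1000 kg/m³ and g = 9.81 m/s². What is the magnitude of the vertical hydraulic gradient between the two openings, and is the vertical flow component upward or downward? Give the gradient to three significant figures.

Total head at MW-7: h = 315.05 m (water level in the standpipe).
Pressure head at MW-10: ψ = P/(ρg) = 403.2×1000 / (1000 × 9.81) = 41.10 m.
Total head at MW-10: h = z + ψ = 274.25 + 41.10 = 315.35 m.
Δh = h(MW-7) − h(MW-10) = 315.05 − 315.35 = -0.30 m.
Vertical separation Δz = 293.51 − 274.25 = 19.26 m.
|i_v| = |Δh| / Δz = 0.30 / 19.26 = 0.0156.
Head is higher in the deep piezometer, so vertical flow is upward (discharge condition).

|i_v| ≈ 0.0156; vertical flow is upward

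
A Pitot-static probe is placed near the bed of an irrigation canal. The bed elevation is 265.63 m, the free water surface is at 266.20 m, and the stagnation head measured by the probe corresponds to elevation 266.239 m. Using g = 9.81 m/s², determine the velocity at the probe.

v ≈ 0.875 m/s

Near the bed, under hydrostatic conditions, the piezometric head (z + ψ) equals the free-surface elevation, 266.20 m.
Velocity head = total − piezometric = 266.239 − 266.20 = 0.039 m.
v = √(2g·h_v) = √(2 × 9.81 × 0.039) = 0.875 m/s.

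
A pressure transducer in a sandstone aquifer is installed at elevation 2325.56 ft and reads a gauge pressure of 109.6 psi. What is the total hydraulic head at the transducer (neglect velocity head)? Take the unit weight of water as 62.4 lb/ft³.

ψ = 144·P/γ = 144 × 109.6 / 62.4 = 252.92 ft.
h = z + ψ = 2325.56 + 252.92 = 2578.48 ft.

h ≈ 2578.48 ft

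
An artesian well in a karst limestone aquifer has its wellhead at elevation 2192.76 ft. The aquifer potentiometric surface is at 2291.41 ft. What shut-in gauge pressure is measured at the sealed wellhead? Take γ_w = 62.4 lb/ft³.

P ≈ 42.7 psi

Head above the cap: Δh = 2291.41 − 2192.76 = 98.65 ft.
P = γΔh/144 = 62.4 × 98.65 / 144 = 42.7 psi.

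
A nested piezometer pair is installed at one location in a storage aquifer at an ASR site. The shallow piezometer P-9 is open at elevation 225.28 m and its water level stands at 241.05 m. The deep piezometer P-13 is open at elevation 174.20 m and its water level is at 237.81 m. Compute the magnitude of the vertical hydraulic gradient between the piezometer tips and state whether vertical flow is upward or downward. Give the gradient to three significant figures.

Total head at P-9: h = 241.05 m (water level in the standpipe).
Total head at P-13: h = 237.81 m.
Δh = h(P-9) − h(P-13) = 241.05 − 237.81 = 3.24 m.
Vertical separation Δz = 225.28 − 174.20 = 51.08 m.
|i_v| = |Δh| / Δz = 3.24 / 51.08 = 0.0634.
Head is higher in the shallow piezometer, so vertical flow is downward (recharge condition).

|i_v| ≈ 0.0634; vertical flow is downward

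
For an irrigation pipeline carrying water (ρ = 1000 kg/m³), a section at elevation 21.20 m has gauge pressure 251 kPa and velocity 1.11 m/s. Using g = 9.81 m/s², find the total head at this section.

Pressure head ψ = P/(ρg) = 251×1000 / (1000 × 9.81) = 25.59 m.
Velocity head = v²/(2g) = 1.11² / (2 × 9.81) = 0.063 m.
h = z + ψ + v²/(2g) = 21.20 + 25.59 + 0.063 = 46.85 m.

h ≈ 46.85 m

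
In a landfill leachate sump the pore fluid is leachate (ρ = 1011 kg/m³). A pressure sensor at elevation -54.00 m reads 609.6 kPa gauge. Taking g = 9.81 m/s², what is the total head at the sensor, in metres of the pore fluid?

ψ = P/(ρg) = 609.6×1000 / (1011 × 9.81) = 61.46 m.
h = z + ψ = -54.00 + 61.46 = 7.46 m.

h ≈ 7.46 m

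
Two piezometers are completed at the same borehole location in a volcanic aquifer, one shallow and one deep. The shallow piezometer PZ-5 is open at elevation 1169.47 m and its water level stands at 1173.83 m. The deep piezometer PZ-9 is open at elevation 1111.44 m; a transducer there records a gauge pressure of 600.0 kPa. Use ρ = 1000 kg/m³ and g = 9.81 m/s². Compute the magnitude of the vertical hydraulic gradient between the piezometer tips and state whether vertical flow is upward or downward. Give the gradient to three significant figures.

|i_v| ≈ 0.0212; vertical flow is downward

Total head at PZ-5: h = 1173.83 m (water level in the standpipe).
Pressure head at PZ-9: ψ = P/(ρg) = 600.0×1000 / (1000 × 9.81) = 61.16 m.
Total head at PZ-9: h = z + ψ = 1111.44 + 61.16 = 1172.60 m.
Δh = h(PZ-5) − h(PZ-9) = 1173.83 − 1172.60 = 1.23 m.
Vertical separation Δz = 1169.47 − 1111.44 = 58.03 m.
|i_v| = |Δh| / Δz = 1.23 / 58.03 = 0.0212.
Head is higher in the shallow piezometer, so vertical flow is downward (recharge condition).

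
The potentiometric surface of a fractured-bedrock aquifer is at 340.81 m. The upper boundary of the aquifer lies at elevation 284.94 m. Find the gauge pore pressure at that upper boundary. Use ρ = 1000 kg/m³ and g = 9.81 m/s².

P ≈ 548 kPa

Pressure head at the aquifer top: ψ = h − z = 340.81 − 284.94 = 55.87 m.
P = ρgψ = 1000 × 9.81 × 55.87 = 548085 Pa ≈ 548 kPa.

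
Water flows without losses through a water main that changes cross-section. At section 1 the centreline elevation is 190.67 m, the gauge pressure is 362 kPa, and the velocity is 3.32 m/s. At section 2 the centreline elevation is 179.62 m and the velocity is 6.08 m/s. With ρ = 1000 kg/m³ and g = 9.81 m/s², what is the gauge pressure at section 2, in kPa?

Pressure head at 1: ψ₁ = P₁/(ρg) = 362×1000 / (1000 × 9.81) = 36.90 m.
Velocity heads: v₁²/2g = 3.32²/19.62 = 0.562 m; v₂²/2g = 6.08²/19.62 = 1.884 m.
Total head H = z₁ + ψ₁ + v₁²/2g = 190.67 + 36.90 + 0.562 = 228.13 m.
ψ₂ = H − z₂ − v₂²/2g = 228.13 − 179.62 − 1.884 = 46.63 m.
P₂ = ρgψ₂ = 1000 × 9.81 × 46.63 ≈ 457 kPa.

P₂ ≈ 457 kPa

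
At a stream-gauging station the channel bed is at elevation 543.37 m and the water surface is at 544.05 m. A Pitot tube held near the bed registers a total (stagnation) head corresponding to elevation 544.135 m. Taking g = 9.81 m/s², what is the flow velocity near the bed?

Near the bed, under hydrostatic conditions, the piezometric head (z + ψ) equals the free-surface elevation, 544.05 m.
Velocity head = total − piezometric = 544.135 − 544.05 = 0.085 m.
v = √(2g·h_v) = √(2 × 9.81 × 0.085) = 1.29 m/s.

v ≈ 1.29 m/s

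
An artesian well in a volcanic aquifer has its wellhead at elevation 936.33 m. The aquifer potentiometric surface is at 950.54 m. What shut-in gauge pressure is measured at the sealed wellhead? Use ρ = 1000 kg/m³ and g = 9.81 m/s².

P ≈ 139 kPa

Head above the cap: Δh = 950.54 − 936.33 = 14.21 m.
P = ρgΔh = 1000 × 9.81 × 14.21 = 139400 Pa ≈ 139 kPa.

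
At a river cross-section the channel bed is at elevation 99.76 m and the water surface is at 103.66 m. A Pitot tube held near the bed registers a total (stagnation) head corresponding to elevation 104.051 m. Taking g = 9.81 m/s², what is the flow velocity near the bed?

Near the bed, under hydrostatic conditions, the piezometric head (z + ψ) equals the free-surface elevation, 103.66 m.
Velocity head = total − piezometric = 104.051 − 103.66 = 0.391 m.
v = √(2g·h_v) = √(2 × 9.81 × 0.391) = 2.77 m/s.

v ≈ 2.77 m/s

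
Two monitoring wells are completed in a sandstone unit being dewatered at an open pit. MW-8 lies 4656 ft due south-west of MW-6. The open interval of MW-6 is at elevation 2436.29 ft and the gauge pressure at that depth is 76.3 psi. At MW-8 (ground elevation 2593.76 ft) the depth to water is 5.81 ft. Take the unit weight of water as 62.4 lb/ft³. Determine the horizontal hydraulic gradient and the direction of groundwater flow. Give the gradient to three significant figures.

Pressure head at MW-6: ψ = 144·P/γ = 144 × 76.3 / 62.4 = 176.08 ft.
Total head at MW-6: h = z + ψ = 2436.29 + 176.08 = 2612.37 ft.
Total head at MW-8: h = 2593.76 − 5.81 = 2587.95 ft.
Head difference: h(MW-6) − h(MW-8) = 2612.37 − 2587.95 = 24.42 ft.
Hydraulic gradient: i = |Δh| / L = 24.42 / 4656 = 0.00524.
Flow is from higher to lower head: from MW-6 toward MW-8, i.e. toward the south-west.

i ≈ 0.00524; groundwater flows toward the south-west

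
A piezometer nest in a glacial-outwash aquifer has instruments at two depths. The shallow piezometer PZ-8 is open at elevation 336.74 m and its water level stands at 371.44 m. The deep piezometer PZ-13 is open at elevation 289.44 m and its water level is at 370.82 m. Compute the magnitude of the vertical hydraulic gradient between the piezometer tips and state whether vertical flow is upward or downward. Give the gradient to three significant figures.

|i_v| ≈ 0.0131; vertical flow is downward

Total head at PZ-8: h = 371.44 m (water level in the standpipe).
Total head at PZ-13: h = 370.82 m.
Δh = h(PZ-8) − h(PZ-13) = 371.44 − 370.82 = 0.62 m.
Vertical separation Δz = 336.74 − 289.44 = 47.30 m.
|i_v| = |Δh| / Δz = 0.62 / 47.30 = 0.0131.
Head is higher in the shallow piezometer, so vertical flow is downward (recharge condition).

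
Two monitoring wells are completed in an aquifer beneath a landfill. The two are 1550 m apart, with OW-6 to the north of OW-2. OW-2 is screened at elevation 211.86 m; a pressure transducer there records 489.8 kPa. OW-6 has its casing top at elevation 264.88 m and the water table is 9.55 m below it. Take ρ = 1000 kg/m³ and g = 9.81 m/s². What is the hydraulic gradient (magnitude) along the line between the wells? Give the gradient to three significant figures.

i ≈ 0.00417

Pressure head at OW-2: ψ = P/(ρg) = 489.8×1000 / (1000 × 9.81) = 49.93 m.
Total head at OW-2: h = z + ψ = 211.86 + 49.93 = 261.79 m.
Total head at OW-6: h = 264.88 − 9.55 = 255.33 m.
Head difference: h(OW-2) − h(OW-6) = 261.79 − 255.33 = 6.46 m.
Hydraulic gradient: i = |Δh| / L = 6.46 / 1550 = 0.00417.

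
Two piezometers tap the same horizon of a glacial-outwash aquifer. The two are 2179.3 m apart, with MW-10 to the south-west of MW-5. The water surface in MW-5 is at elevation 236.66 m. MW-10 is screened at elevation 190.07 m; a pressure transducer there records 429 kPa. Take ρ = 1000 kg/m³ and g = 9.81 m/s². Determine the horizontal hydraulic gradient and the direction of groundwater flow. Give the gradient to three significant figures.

i ≈ 0.00131; groundwater flows toward the south-west

Total head at MW-5: h = 236.66 m (water level in the piezometer is the total head).
Pressure head at MW-10: ψ = P/(ρg) = 429×1000 / (1000 × 9.81) = 43.73 m.
Total head at MW-10: h = z + ψ = 190.07 + 43.73 = 233.80 m.
Head difference: h(MW-5) − h(MW-10) = 236.66 − 233.80 = 2.86 m.
Hydraulic gradient: i = |Δh| / L = 2.86 / 2179.3 = 0.00131.
Flow is from higher to lower head: from MW-5 toward MW-10, i.e. toward the south-west.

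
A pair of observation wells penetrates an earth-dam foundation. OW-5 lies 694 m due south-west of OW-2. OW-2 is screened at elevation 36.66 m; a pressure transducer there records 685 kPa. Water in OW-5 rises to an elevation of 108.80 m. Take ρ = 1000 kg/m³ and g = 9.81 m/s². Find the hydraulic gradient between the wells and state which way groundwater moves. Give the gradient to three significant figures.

Pressure head at OW-2: ψ = P/(ρg) = 685×1000 / (1000 × 9.81) = 69.83 m.
Total head at OW-2: h = z + ψ = 36.66 + 69.83 = 106.49 m.
Total head at OW-5: h = 108.80 m (water level in the piezometer is the total head).
Head difference: h(OW-2) − h(OW-5) = 106.49 − 108.80 = -2.31 m.
Hydraulic gradient: i = |Δh| / L = 2.31 / 694 = 0.00333.
Flow is from higher to lower head: from OW-5 toward OW-2, i.e. toward the north-east.

i ≈ 0.00333; groundwater flows toward the north-east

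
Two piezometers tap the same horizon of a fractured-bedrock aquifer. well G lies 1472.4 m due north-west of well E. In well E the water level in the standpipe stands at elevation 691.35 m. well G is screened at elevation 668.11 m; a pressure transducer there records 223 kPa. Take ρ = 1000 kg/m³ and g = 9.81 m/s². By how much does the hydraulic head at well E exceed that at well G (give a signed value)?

Total head at well E: h = 691.35 m (water level in the piezometer is the total head).
Pressure head at well G: ψ = P/(ρg) = 223×1000 / (1000 × 9.81) = 22.73 m.
Total head at well G: h = z + ψ = 668.11 + 22.73 = 690.84 m.
Head difference: h(well E) − h(well G) = 691.35 − 690.84 = 0.51 m.

Δh ≈ 0.51 m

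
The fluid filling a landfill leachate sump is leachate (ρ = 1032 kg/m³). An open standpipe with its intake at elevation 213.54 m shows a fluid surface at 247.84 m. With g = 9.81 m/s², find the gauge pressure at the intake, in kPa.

Pressure head ψ = h − z = 247.84 − 213.54 = 34.30 m.
P = ρgψ = 1032 × 9.81 × 34.30 = 347250 Pa ≈ 347 kPa.

P ≈ 347 kPa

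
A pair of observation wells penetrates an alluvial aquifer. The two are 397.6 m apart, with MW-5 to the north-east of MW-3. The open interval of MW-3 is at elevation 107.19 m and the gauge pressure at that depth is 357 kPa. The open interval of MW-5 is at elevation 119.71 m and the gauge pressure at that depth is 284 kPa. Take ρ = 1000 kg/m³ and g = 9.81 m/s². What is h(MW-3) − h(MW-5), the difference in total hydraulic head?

Pressure head at MW-3: ψ = P/(ρg) = 357×1000 / (1000 × 9.81) = 36.39 m.
Total head at MW-3: h = z + ψ = 107.19 + 36.39 = 143.58 m.
Pressure head at MW-5: ψ = P/(ρg) = 284×1000 / (1000 × 9.81) = 28.95 m.
Total head at MW-5: h = z + ψ = 119.71 + 28.95 = 148.66 m.
Head difference: h(MW-3) − h(MW-5) = 143.58 − 148.66 = -5.08 m.

Δh ≈ -5.08 m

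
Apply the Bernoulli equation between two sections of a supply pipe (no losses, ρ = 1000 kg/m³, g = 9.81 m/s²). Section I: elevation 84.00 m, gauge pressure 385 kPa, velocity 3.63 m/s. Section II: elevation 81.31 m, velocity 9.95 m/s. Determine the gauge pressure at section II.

P₂ ≈ 368 kPa

Pressure head at I: ψ₁ = P₁/(ρg) = 385×1000 / (1000 × 9.81) = 39.25 m.
Velocity heads: v₁²/2g = 3.63²/19.62 = 0.672 m; v₂²/2g = 9.95²/19.62 = 5.046 m.
Total head H = z₁ + ψ₁ + v₁²/2g = 84.00 + 39.25 + 0.672 = 123.92 m.
ψ₂ = H − z₂ − v₂²/2g = 123.92 − 81.31 − 5.046 = 37.56 m.
P₂ = ρgψ₂ = 1000 × 9.81 × 37.56 ≈ 368 kPa.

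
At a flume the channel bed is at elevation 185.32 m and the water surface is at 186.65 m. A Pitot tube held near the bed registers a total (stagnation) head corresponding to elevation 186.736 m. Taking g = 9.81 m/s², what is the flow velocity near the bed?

Near the bed, under hydrostatic conditions, the piezometric head (z + ψ) equals the free-surface elevation, 186.65 m.
Velocity head = total − piezometric = 186.736 − 186.65 = 0.086 m.
v = √(2g·h_v) = √(2 × 9.81 × 0.086) = 1.30 m/s.

v ≈ 1.30 m/s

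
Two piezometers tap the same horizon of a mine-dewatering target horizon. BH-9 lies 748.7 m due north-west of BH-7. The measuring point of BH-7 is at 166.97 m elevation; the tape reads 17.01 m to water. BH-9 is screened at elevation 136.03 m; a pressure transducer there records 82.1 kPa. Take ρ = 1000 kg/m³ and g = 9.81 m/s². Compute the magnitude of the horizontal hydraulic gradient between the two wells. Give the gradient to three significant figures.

Total head at BH-7: h = 166.97 − 17.01 = 149.96 m.
Pressure head at BH-9: ψ = P/(ρg) = 82.1×1000 / (1000 × 9.81) = 8.37 m.
Total head at BH-9: h = z + ψ = 136.03 + 8.37 = 144.40 m.
Head difference: h(BH-7) − h(BH-9) = 149.96 − 144.40 = 5.56 m.
Hydraulic gradient: i = |Δh| / L = 5.56 / 748.7 = 0.00743.

i ≈ 0.00743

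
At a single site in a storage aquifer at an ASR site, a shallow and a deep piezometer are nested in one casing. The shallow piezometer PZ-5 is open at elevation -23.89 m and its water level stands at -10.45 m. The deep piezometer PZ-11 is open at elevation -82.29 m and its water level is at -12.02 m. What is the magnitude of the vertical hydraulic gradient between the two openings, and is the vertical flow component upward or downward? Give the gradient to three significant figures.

|i_v| ≈ 0.0269; vertical flow is downward

Total head at PZ-5: h = -10.45 m (water level in the standpipe).
Total head at PZ-11: h = -12.02 m.
Δh = h(PZ-5) − h(PZ-11) = -10.45 − (-12.02) = 1.57 m.
Vertical separation Δz = -23.89 − (-82.29) = 58.40 m.
|i_v| = |Δh| / Δz = 1.57 / 58.40 = 0.0269.
Head is higher in the shallow piezometer, so vertical flow is downward (recharge condition).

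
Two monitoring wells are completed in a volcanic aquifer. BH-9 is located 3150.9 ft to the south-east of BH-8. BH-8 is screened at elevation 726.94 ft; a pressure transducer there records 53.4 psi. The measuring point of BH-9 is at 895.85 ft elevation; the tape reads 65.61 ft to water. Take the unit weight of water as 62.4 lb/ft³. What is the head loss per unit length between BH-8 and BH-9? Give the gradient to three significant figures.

Pressure head at BH-8: ψ = 144·P/γ = 144 × 53.4 / 62.4 = 123.23 ft.
Total head at BH-8: h = z + ψ = 726.94 + 123.23 = 850.17 ft.
Total head at BH-9: h = 895.85 − 65.61 = 830.24 ft.
Head difference: h(BH-8) − h(BH-9) = 850.17 − 830.24 = 19.93 ft.
Hydraulic gradient: i = |Δh| / L = 19.93 / 3150.9 = 0.00633.

i ≈ 0.00633 ft/ft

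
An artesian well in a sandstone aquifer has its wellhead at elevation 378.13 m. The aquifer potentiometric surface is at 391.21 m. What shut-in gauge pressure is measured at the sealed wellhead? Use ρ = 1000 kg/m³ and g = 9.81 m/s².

P ≈ 128 kPa

Head above the cap: Δh = 391.21 − 378.13 = 13.08 m.
P = ρgΔh = 1000 × 9.81 × 13.08 = 128315 Pa ≈ 128 kPa.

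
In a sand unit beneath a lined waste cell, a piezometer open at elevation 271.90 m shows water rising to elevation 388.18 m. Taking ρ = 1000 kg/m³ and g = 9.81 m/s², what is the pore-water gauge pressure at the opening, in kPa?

P ≈ 1140 kPa

Pressure head ψ = h − z = 388.18 − 271.90 = 116.28 m.
P = ρgψ = 1000 × 9.81 × 116.28 = 1140707 Pa ≈ 1140 kPa.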